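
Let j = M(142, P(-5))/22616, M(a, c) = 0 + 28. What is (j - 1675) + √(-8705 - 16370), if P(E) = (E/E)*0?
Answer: -9470443/5654 + 5*I*√1003 ≈ -1675.0 + 158.35*I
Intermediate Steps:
P(E) = 0 (P(E) = 1*0 = 0)
M(a, c) = 28
j = 7/5654 (j = 28/22616 = 28*(1/22616) = 7/5654 ≈ 0.0012381)
(j - 1675) + √(-8705 - 16370) = (7/5654 - 1675) + √(-8705 - 16370) = -9470443/5654 + √(-25075) = -9470443/5654 + 5*I*√1003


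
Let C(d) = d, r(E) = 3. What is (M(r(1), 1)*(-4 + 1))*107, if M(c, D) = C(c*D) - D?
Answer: -642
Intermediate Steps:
M(c, D) = -D + D*c (M(c, D) = c*D - D = D*c - D = -D + D*c)
(M(r(1), 1)*(-4 + 1))*107 = ((1*(-1 + 3))*(-4 + 1))*107 = ((1*2)*(-3))*107 = (2*(-3))*107 = -6*107 = -642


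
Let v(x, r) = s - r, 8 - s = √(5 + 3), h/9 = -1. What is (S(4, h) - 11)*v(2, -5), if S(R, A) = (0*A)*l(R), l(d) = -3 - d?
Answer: -143 + 22*√2 ≈ -111.89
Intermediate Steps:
h = -9 (h = 9*(-1) = -9)
s = 8 - 2*√2 (s = 8 - √(5 + 3) = 8 - √8 = 8 - 2*√2 ≈ 5.1716)
v(x, r) = 8 - r - 2*√2 (v(x, r) = (8 - 2*√2) - r = 8 - r - 2*√2)
S(R, A) = 0 (S(R, A) = (0*A)*(-3 - R) = 0*(-3 - R) = 0)
(S(4, h) - 11)*v(2, -5) = (0 - 11)*(8 - 1*(-5) - 2*√2) = -11*(8 + 5 - 2*√2) = -11*(13 - 2*√2) = -143 + 22*√2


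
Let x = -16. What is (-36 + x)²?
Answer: 2704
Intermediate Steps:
(-36 + x)² = (-36 - 16)² = (-52)² = 2704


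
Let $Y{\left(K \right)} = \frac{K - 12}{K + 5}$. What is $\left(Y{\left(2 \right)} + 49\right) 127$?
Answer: $\frac{42291}{7} \approx 6041.6$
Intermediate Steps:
$Y{\left(K \right)} = \frac{-12 + K}{5 + K}$
$\left(Y{\left(2 \right)} + 49\right) 127 = \left(\frac{-12 + 2}{5 + 2} + 49\right) 127 = \left(\frac{1}{7} \left(-10\right) + 49\right) 127 = \left(- \frac{10}{7} + 49\right) 127 = \frac{333}{7} \cdot 127 = \frac{42291}{7}$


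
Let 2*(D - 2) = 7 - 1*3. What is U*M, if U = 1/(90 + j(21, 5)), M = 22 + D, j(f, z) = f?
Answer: 26/111 ≈ 0.23423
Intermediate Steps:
D = 4 (D = 2 + (7 - 1*3)/2 = 2 + (7 - 3)/2 = 2 + (½)*4 = 2 + 2 = 4)
M = 26 (M = 22 + 4 = 26)
U = 1/111 (U = 1/(90 + 21) = 1/111 ≈ 0.0090090)
U*M = (1/111)*26 = 26/111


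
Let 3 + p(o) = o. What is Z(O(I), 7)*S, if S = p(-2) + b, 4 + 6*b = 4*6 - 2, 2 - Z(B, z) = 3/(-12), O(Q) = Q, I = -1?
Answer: -9/2 ≈ -4.5000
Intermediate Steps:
p(o) = -3 + o
Z(B, z) = 9/4 (Z(B, z) = 2 - 3/(-12) = 2 - 3*(-1)/12 = 2 - 1*(-1/4) = 2 + 1/4 = 9/4)
b = 3 (b = -2/3 + (4*6 - 2)/6 = -2/3 + (24 - 2)/6 = -2/3 + (1/6)*22 = -2/3 + 11/3 = 3)
S = -2 (S = (-3 - 2) + 3 = -5 + 3 = -2)
Z(O(I), 7)*S = (9/4)*(-2) = -9/2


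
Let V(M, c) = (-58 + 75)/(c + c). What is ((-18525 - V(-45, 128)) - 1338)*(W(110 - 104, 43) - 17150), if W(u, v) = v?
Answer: 86988154115/256 ≈ 3.3980e+8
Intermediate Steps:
V(M, c) = 17/(2*c) (V(M, c) = 17/((2*c)) = 17*(1/(2*c)) = 17/(2*c))
((-18525 - V(-45, 128)) - 1338)*(W(110 - 104, 43) - 17150) = ((-18525 - 17/(2*128)) - 1338)*(43 - 17150) = ((-18525 - 17/(2*128)) - 1338)*(-17107) = ((-18525 - 1*17/256) - 1338)*(-17107) = ((-18525 - 17/256) - 1338)*(-17107) = (-4742417/256 - 1338)*(-17107) = -5084945/256*(-17107) = 86988154115/256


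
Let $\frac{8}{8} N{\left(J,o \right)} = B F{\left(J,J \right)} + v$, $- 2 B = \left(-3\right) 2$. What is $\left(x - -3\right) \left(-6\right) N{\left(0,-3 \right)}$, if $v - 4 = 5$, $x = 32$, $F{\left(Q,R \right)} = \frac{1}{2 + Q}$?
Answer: $-2205$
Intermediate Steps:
$B = 3$ ($B = - \frac{\left(-3\right) 2}{2} = \left(- \frac{1}{2}\right) \left(-6\right) = 3$)
$v = 9$ ($v = 4 + 5 = 9$)
$N{\left(J,o \right)} = 9 + \frac{3}{2 + J}$ ($N{\left(J,o \right)} = \frac{3}{2 + J} + 9 = 9 + \frac{3}{2 + J}$)
$\left(x - -3\right) \left(-6\right) N{\left(0,-3 \right)} = \left(32 - -3\right) \left(-6\right) \frac{3 \left(7 + 3 \cdot 0\right)}{2 + 0} = \left(32 + 3\right) \left(-6\right) \frac{3 \left(7 + 0\right)}{2} = 35 \left(-6\right) 3 \cdot \frac{1}{2} \cdot 7 = \left(-210\right) \frac{21}{2} = -2205$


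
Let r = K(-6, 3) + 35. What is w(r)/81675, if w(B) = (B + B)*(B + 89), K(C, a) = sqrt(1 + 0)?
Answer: 40/363 ≈ 0.11019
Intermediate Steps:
K(C, a) = 1 (K(C, a) = sqrt(1) = 1)
r = 36 (r = 1 + 35 = 36)
w(B) = 2*B*(89 + B) (w(B) = (2*B)*(89 + B) = 2*B*(89 + B))
w(r)/81675 = (2*36*(89 + 36))/81675 = (2*36*125)*(1/81675) = 9000*(1/81675) = 40/363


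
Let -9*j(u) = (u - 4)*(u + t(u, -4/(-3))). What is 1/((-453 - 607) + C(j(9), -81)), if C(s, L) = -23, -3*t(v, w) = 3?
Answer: -1/1083 ≈ -0.00092336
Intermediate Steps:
t(v, w) = -1 (t(v, w) = -⅓*3 = -1)
j(u) = -(-1 + u)*(-4 + u)/9 (j(u) = -(u - 4)*(u - 1)/9 = -(-4 + u)*(-1 + u)/9 = -(-1 + u)*(-4 + u)/9)
1/((-453 - 607) + C(j(9), -81)) = 1/((-453 - 607) - 23) = 1/(-1060 - 23) = 1/(-1083) = -1/1083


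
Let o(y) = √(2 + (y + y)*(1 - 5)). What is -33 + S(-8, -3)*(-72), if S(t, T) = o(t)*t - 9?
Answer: 615 + 576*√66 ≈ 5294.4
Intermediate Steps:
o(y) = √(2 - 8*y) (o(y) = √(2 + (2*y)*(-4)) = √(2 - 8*y))
S(t, T) = -9 + t*√(2 - 8*t) (S(t, T) = √(2 - 8*t)*t - 9 = t*√(2 - 8*t) - 9 = -9 + t*√(2 - 8*t))
-33 + S(-8, -3)*(-72) = -33 + (-9 - 8*√(2 - 8*(-8)))*(-72) = -33 + (-9 - 8*√(2 + 64))*(-72) = -33 + (-9 - 8*√66)*(-72) = -33 + (648 + 576*√66) = 615 + 576*√66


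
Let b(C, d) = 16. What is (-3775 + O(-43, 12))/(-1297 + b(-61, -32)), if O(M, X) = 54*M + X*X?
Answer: 5953/1281 ≈ 4.6471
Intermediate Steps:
O(M, X) = X² + 54*M (O(M, X) = 54*M + X² = X² + 54*M)
(-3775 + O(-43, 12))/(-1297 + b(-61, -32)) = (-3775 + (12² + 54*(-43)))/(-1297 + 16) = (-3775 + (144 - 2322))/(-1281) = (-3775 - 2178)*(-1/1281) = -5953*(-1/1281) = 5953/1281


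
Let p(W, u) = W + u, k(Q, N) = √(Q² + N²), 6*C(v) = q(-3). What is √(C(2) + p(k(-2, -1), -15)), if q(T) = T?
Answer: √(-62 + 4*√5)/2 ≈ 3.642*I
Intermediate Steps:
C(v) = -½ (C(v) = (⅙)*(-3) = -½)
k(Q, N) = √(N² + Q²)
√(C(2) + p(k(-2, -1), -15)) = √(-½ + (√((-1)² + (-2)²) - 15)) = √(-½ + (√(1 + 4) - 15)) = √(-½ + (√5 - 15)) = √(-½ + (-15 + √5)) = √(-31/2 + √5)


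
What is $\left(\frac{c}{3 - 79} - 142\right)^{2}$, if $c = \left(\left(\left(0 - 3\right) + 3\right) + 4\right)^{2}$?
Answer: $\frac{7300804}{361} \approx 20224.0$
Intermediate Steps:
$c = 16$ ($c = \left(\left(-3 + 3\right) + 4\right)^{2} = \left(0 + 4\right)^{2} = 4^{2} = 16$)
$\left(\frac{c}{3 - 79} - 142\right)^{2} = \left(\frac{16}{3 - 79} - 142\right)^{2} = \left(\frac{16}{-76} - 142\right)^{2} = \left(16 \left(- \frac{1}{76}\right) - 142\right)^{2} = \left(- \frac{4}{19} - 142\right)^{2} = \left(- \frac{2702}{19}\right)^{2} = \frac{7300804}{361}$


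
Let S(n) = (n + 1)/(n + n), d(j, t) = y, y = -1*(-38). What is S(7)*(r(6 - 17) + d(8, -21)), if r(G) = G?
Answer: 108/7 ≈ 15.429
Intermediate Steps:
y = 38
d(j, t) = 38
S(n) = (1 + n)/(2*n) (S(n) = (1 + n)/((2*n)) = (1 + n)*(1/(2*n)) = (1 + n)/(2*n))
S(7)*(r(6 - 17) + d(8, -21)) = ((1/2)*(1 + 7)/7)*((6 - 17) + 38) = ((1/2)*(1/7)*8)*(-11 + 38) = (4/7)*27 = 108/7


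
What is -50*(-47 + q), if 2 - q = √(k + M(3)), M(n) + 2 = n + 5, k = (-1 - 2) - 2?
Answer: 2300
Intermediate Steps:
k = -5 (k = -3 - 2 = -5)
M(n) = 3 + n (M(n) = -2 + (n + 5) = -2 + (5 + n) = 3 + n)
q = 1 (q = 2 - √(-5 + (3 + 3)) = 2 - √(-5 + 6) = 2 - √1 = 2 - 1*1 = 2 - 1 = 1)
-50*(-47 + q) = -50*(-47 + 1) = -50*(-46) = 2300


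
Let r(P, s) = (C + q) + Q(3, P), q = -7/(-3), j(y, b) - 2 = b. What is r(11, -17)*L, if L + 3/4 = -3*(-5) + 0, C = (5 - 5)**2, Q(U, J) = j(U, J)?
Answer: 437/2 ≈ 218.50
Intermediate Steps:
j(y, b) = 2 + b
Q(U, J) = 2 + J
q = 7/3 (q = -7*(-1/3) = 7/3 ≈ 2.3333)
C = 0 (C = 0**2 = 0)
r(P, s) = 13/3 + P (r(P, s) = (0 + 7/3) + (2 + P) = 7/3 + (2 + P) = 13/3 + P)
L = 57/4 (L = -3/4 + (-3*(-5) + 0) = -3/4 + (15 + 0) = -3/4 + 15 = 57/4 ≈ 14.250)
r(11, -17)*L = (13/3 + 11)*(57/4) = (46/3)*(57/4) = 437/2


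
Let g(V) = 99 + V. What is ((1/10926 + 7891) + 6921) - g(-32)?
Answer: 161103871/10926 ≈ 14745.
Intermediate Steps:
((1/10926 + 7891) + 6921) - g(-32) = ((1/10926 + 7891) + 6921) - (99 - 32) = ((1/10926 + 7891) + 6921) - 1*67 = (86217067/10926 + 6921) - 67 = 161835913/10926 - 67 = 161103871/10926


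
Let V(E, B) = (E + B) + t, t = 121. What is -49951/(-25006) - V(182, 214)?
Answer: -12878151/25006 ≈ -515.00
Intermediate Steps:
V(E, B) = 121 + B + E (V(E, B) = (E + B) + 121 = (B + E) + 121 = 121 + B + E)
-49951/(-25006) - V(182, 214) = -49951/(-25006) - (121 + 214 + 182) = -49951*(-1/25006) - 1*517 = 49951/25006 - 517 = -12878151/25006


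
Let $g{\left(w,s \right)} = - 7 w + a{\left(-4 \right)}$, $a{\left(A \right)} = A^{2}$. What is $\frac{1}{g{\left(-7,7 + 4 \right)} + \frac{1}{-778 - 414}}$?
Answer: $\frac{1192}{77479} \approx 0.015385$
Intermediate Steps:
$g{\left(w,s \right)} = 16 - 7 w$ ($g{\left(w,s \right)} = - 7 w + \left(-4\right)^{2} = - 7 w + 16 = 16 - 7 w$)
$\frac{1}{g{\left(-7,7 + 4 \right)} + \frac{1}{-778 - 414}} = \frac{1}{\left(16 - -49\right) + \frac{1}{-778 - 414}} = \frac{1}{\left(16 + 49\right) + \frac{1}{-1192}} = \frac{1}{65 - \frac{1}{1192}} = \frac{1}{\frac{77479}{1192}} = \frac{1192}{77479}$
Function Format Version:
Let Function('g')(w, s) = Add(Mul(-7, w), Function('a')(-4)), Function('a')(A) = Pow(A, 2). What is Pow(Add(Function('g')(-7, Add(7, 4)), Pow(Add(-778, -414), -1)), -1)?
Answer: Rational(1192, 77479) ≈ 0.015385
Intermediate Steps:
Function('g')(w, s) = Add(16, Mul(-7, w)) (Function('g')(w, s) = Add(Mul(-7, w), Pow(-4, 2)) = Add(Mul(-7, w), 16) = Add(16, Mul(-7, w)))
Pow(Add(Function('g')(-7, Add(7, 4)), Pow(Add(-778, -414), -1)), -1) = Pow(Add(Add(16, Mul(-7, -7)), Pow(Add(-778, -414), -1)), -1) = Pow(Add(Add(16, 49), Pow(-1192, -1)), -1) = Pow(Add(65, Rational(-1, 1192)), -1) = Pow(Rational(77479, 1192), -1) = Rational(1192, 77479)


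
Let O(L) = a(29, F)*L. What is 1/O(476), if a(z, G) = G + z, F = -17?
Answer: 1/5712 ≈ 0.00017507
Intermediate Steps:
O(L) = 12*L (O(L) = (-17 + 29)*L = 12*L)
1/O(476) = 1/(12*476) = 1/5712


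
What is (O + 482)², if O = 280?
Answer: 580644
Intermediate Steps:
(O + 482)² = (280 + 482)² = 762² = 580644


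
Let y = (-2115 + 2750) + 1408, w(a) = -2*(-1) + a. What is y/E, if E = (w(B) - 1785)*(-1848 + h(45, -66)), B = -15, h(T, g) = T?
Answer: 681/1080598 ≈ 0.00063021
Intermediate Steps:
w(a) = 2 + a
E = 3241794 (E = ((2 - 15) - 1785)*(-1848 + 45) = (-13 - 1785)*(-1803) = -1798*(-1803) = 3241794)
y = 2043 (y = 635 + 1408 = 2043)
y/E = 2043/3241794 = 2043*(1/3241794) = 681/1080598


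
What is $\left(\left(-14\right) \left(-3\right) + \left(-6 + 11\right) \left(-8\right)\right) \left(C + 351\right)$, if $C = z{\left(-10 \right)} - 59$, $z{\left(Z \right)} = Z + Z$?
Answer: $544$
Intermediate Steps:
$z{\left(Z \right)} = 2 Z$
$C = -79$ ($C = 2 \left(-10\right) - 59 = -20 - 59 = -79$)
$\left(\left(-14\right) \left(-3\right) + \left(-6 + 11\right) \left(-8\right)\right) \left(C + 351\right) = \left(\left(-14\right) \left(-3\right) + \left(-6 + 11\right) \left(-8\right)\right) \left(-79 + 351\right) = \left(42 + 5 \left(-8\right)\right) 272 = \left(42 - 40\right) 272 = 2 \cdot 272 = 544$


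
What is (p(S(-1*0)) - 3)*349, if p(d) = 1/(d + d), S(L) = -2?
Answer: -4537/4 ≈ -1134.3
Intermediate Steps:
p(d) = 1/(2*d)
(p(S(-1*0)) - 3)*349 = ((½)/(-2) - 3)*349 = ((½)*(-½) - 3)*349 = (-¼ - 3)*349 = -13/4*349 = -4537/4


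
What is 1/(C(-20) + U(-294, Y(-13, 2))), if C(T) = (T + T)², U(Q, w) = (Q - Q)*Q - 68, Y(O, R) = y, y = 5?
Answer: 1/1532 ≈ 0.00065274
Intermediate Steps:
Y(O, R) = 5
U(Q, w) = -68 (U(Q, w) = 0*Q - 68 = 0 - 68 = -68)
C(T) = 4*T² (C(T) = (2*T)² = 4*T²)
1/(C(-20) + U(-294, Y(-13, 2))) = 1/(4*(-20)² - 68) = 1/(4*400 - 68) = 1/(1600 - 68) = 1/1532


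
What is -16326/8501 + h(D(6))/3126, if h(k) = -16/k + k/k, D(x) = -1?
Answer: -50890559/26574126 ≈ -1.9150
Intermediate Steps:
h(k) = 1 - 16/k (h(k) = -16/k + 1 = 1 - 16/k)
-16326/8501 + h(D(6))/3126 = -16326/8501 + ((-16 - 1)/(-1))/3126 = -16326*1/8501 - 1*(-17)*(1/3126) = -16326/8501 + 17*(1/3126) = -16326/8501 + 17/3126 = -50890559/26574126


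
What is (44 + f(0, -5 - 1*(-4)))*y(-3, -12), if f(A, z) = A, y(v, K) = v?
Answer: -132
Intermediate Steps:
(44 + f(0, -5 - 1*(-4)))*y(-3, -12) = (44 + 0)*(-3) = 44*(-3) = -132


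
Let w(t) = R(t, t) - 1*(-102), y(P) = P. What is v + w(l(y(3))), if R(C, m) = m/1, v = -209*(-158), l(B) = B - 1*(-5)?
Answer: 33132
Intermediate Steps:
l(B) = 5 + B (l(B) = B + 5 = 5 + B)
v = 33022
R(C, m) = m (R(C, m) = m*1 = m)
w(t) = 102 + t (w(t) = t - 1*(-102) = t + 102 = 102 + t)
v + w(l(y(3))) = 33022 + (102 + (5 + 3)) = 33022 + (102 + 8) = 33022 + 110 = 33132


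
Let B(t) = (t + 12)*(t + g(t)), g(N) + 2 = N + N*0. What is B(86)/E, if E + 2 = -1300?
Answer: -1190/93 ≈ -12.796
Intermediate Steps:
g(N) = -2 + N (g(N) = -2 + (N + N*0) = -2 + (N + 0) = -2 + N)
B(t) = (-2 + 2*t)*(12 + t) (B(t) = (t + 12)*(t + (-2 + t)) = (12 + t)*(-2 + 2*t) = (-2 + 2*t)*(12 + t))
E = -1302 (E = -2 - 1300 = -1302)
B(86)/E = (-24 + 2*86**2 + 22*86)/(-1302) = (-24 + 2*7396 + 1892)*(-1/1302) = (-24 + 14792 + 1892)*(-1/1302) = 16660*(-1/1302) = -1190/93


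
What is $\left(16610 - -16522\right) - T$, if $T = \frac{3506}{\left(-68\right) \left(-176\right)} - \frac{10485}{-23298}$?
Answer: $\frac{69984877015}{2112352} \approx 33131.0$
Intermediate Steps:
$T = \frac{1569449}{2112352}$ ($T = \frac{3506}{11968} - - \frac{3495}{7766} = 3506 \cdot \frac{1}{11968} + \frac{3495}{7766} = \frac{1753}{5984} + \frac{3495}{7766} = \frac{1569449}{2112352} \approx 0.74299$)
$\left(16610 - -16522\right) - T = \left(16610 - -16522\right) - \frac{1569449}{2112352} = \left(16610 + 16522\right) - \frac{1569449}{2112352} = 33132 - \frac{1569449}{2112352} = \frac{69984877015}{2112352}$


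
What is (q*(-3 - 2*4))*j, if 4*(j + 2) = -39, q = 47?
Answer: 24299/4 ≈ 6074.8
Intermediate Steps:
j = -47/4 (j = -2 + (¼)*(-39) = -2 - 39/4 = -47/4 ≈ -11.750)
(q*(-3 - 2*4))*j = (47*(-3 - 2*4))*(-47/4) = (47*(-3 - 8))*(-47/4) = (47*(-11))*(-47/4) = -517*(-47/4) = 24299/4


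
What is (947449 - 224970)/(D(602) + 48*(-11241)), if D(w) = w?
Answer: -722479/538966 ≈ -1.3405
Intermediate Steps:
(947449 - 224970)/(D(602) + 48*(-11241)) = (947449 - 224970)/(602 + 48*(-11241)) = 722479/(602 - 539568) = 722479/(-538966) = 722479*(-1/538966) = -722479/538966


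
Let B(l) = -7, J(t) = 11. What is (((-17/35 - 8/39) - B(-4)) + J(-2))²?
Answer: 558235129/1863225 ≈ 299.61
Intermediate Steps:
(((-17/35 - 8/39) - B(-4)) + J(-2))² = (((-17/35 - 8/39) - 1*(-7)) + 11)² = (((-17*1/35 - 8*1/39) + 7) + 11)² = (((-17/35 - 8/39) + 7) + 11)² = ((-943/1365 + 7) + 11)² = (8612/1365 + 11)² = (23627/1365)² = 558235129/1863225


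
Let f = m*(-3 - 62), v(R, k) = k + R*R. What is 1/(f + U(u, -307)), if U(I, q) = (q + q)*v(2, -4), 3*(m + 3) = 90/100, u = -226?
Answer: 2/351 ≈ 0.0056980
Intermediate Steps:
m = -27/10 (m = -3 + (90/100)/3 = -3 + (90*(1/100))/3 = -3 + (⅓)*(9/10) = -3 + 3/10 = -27/10 ≈ -2.7000)
v(R, k) = k + R²
U(I, q) = 0 (U(I, q) = (q + q)*(-4 + 2²) = (2*q)*(-4 + 4) = (2*q)*0 = 0)
f = 351/2 (f = -27*(-3 - 62)/10 = -27/10*(-65) = 351/2 ≈ 175.50)
1/(f + U(u, -307)) = 1/(351/2 + 0) = 1/(351/2) = 2/351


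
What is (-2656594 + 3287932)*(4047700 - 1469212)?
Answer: 1627897456944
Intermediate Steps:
(-2656594 + 3287932)*(4047700 - 1469212) = 631338*2578488 = 1627897456944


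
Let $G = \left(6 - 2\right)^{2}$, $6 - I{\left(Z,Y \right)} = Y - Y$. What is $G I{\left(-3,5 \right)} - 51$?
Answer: $45$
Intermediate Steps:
$I{\left(Z,Y \right)} = 6$ ($I{\left(Z,Y \right)} = 6 - \left(Y - Y\right) = 6 - 0 = 6 + 0 = 6$)
$G = 16$ ($G = 4^{2} = 16$)
$G I{\left(-3,5 \right)} - 51 = 16 \cdot 6 - 51 = 96 - 51 = 45$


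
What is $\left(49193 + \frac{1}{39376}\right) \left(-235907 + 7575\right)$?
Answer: $- \frac{110571116389227}{9844} \approx -1.1232 \cdot 10^{10}$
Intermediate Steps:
$\left(49193 + \frac{1}{39376}\right) \left(-235907 + 7575\right) = \left(49193 + \frac{1}{39376}\right) \left(-228332\right) = \frac{1937023569}{39376} \left(-228332\right) = - \frac{110571116389227}{9844}$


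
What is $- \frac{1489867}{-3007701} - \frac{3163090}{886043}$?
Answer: $- \frac{8193542729809}{2664952417143} \approx -3.0746$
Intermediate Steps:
$- \frac{1489867}{-3007701} - \frac{3163090}{886043} = \left(-1489867\right) \left(- \frac{1}{3007701}\right) - \frac{3163090}{886043} = \frac{1489867}{3007701} - \frac{3163090}{886043} = - \frac{8193542729809}{2664952417143}$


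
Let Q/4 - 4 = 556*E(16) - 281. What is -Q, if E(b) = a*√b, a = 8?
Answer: -70060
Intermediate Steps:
E(b) = 8*√b
Q = 70060 (Q = 16 + 4*(556*(8*√16) - 281) = 16 + 4*(556*(8*4) - 281) = 16 + 4*(556*32 - 281) = 16 + 4*(17792 - 281) = 16 + 4*17511 = 16 + 70044 = 70060)
-Q = -1*70060 = -70060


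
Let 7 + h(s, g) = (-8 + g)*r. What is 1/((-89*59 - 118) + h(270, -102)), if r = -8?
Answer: -1/4496 ≈ -0.00022242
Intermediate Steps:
h(s, g) = 57 - 8*g (h(s, g) = -7 + (-8 + g)*(-8) = -7 + (64 - 8*g) = 57 - 8*g)
1/((-89*59 - 118) + h(270, -102)) = 1/((-89*59 - 118) + (57 - 8*(-102))) = 1/((-5251 - 118) + (57 + 816)) = 1/(-5369 + 873) = 1/(-4496) = -1/4496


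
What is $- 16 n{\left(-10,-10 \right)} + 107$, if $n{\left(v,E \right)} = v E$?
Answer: $-1493$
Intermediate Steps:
$n{\left(v,E \right)} = E v$
$- 16 n{\left(-10,-10 \right)} + 107 = - 16 \left(\left(-10\right) \left(-10\right)\right) + 107 = \left(-16\right) 100 + 107 = -1600 + 107 = -1493$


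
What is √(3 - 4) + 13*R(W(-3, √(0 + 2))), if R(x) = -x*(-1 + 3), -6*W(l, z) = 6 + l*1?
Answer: 13 + I ≈ 13.0 + 1.0*I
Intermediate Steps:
W(l, z) = -1 - l/6 (W(l, z) = -(6 + l*1)/6 = -(6 + l)/6 = -1 - l/6)
R(x) = -2*x (R(x) = -x*2 = -2*x)
√(3 - 4) + 13*R(W(-3, √(0 + 2))) = √(3 - 4) + 13*(-2*(-1 - ⅙*(-3))) = √(-1) + 13*(-2*(-1 + ½)) = I + 13*(-2*(-½)) = I + 13*1 = I + 13 = 13 + I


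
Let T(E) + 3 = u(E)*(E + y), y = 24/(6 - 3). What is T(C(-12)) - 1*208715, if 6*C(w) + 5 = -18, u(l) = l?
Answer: -7514423/36 ≈ -2.0873e+5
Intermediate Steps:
y = 8 (y = 24/3 = (⅓)*24 = 8)
C(w) = -23/6 (C(w) = -⅚ + (⅙)*(-18) = -⅚ - 3 = -23/6)
T(E) = -3 + E*(8 + E) (T(E) = -3 + E*(E + 8) = -3 + E*(8 + E))
T(C(-12)) - 1*208715 = (-3 + (-23/6)² + 8*(-23/6)) - 1*208715 = (-3 + 529/36 - 92/3) - 208715 = -683/36 - 208715 = -7514423/36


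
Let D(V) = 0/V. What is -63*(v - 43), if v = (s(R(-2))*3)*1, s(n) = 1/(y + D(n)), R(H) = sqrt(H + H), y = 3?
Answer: 2646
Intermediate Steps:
D(V) = 0
R(H) = sqrt(2)*sqrt(H) (R(H) = sqrt(2*H) = sqrt(2)*sqrt(H))
s(n) = 1/3 (s(n) = 1/(3 + 0) = 1/3)
v = 1 (v = ((1/3)*3)*1 = 1*1 = 1)
-63*(v - 43) = -63*(1 - 43) = -63*(-42) = 2646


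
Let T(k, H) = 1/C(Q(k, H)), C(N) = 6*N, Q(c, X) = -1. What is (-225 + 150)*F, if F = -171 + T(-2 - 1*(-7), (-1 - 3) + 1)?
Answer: 25675/2 ≈ 12838.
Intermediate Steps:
T(k, H) = -⅙ (T(k, H) = 1/(6*(-1)) = 1/(-6) = -⅙)
F = -1027/6 (F = -171 - ⅙ = -1027/6 ≈ -171.17)
(-225 + 150)*F = (-225 + 150)*(-1027/6) = -75*(-1027/6) = 25675/2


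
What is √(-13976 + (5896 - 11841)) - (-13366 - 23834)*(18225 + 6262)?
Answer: 910916400 + I*√19921 ≈ 9.1092e+8 + 141.14*I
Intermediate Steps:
√(-13976 + (5896 - 11841)) - (-13366 - 23834)*(18225 + 6262) = √(-13976 - 5945) - (-37200)*24487 = √(-19921) - 1*(-910916400) = I*√19921 + 910916400 = 910916400 + I*√19921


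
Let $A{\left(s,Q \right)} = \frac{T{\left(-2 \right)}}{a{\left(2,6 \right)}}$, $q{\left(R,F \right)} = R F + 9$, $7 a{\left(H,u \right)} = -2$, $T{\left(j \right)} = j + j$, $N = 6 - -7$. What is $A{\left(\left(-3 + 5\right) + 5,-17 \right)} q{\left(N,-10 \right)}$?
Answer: $-1694$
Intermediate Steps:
$N = 13$ ($N = 6 + 7 = 13$)
$T{\left(j \right)} = 2 j$
$a{\left(H,u \right)} = - \frac{2}{7}$ ($a{\left(H,u \right)} = \frac{1}{7} \left(-2\right) = - \frac{2}{7}$)
$q{\left(R,F \right)} = 9 + F R$ ($q{\left(R,F \right)} = F R + 9 = 9 + F R$)
$A{\left(s,Q \right)} = 14$ ($A{\left(s,Q \right)} = \frac{2 \left(-2\right)}{- \frac{2}{7}} = \left(-4\right) \left(- \frac{7}{2}\right) = 14$)
$A{\left(\left(-3 + 5\right) + 5,-17 \right)} q{\left(N,-10 \right)} = 14 \left(9 - 130\right) = 14 \left(-121\right) = -1694$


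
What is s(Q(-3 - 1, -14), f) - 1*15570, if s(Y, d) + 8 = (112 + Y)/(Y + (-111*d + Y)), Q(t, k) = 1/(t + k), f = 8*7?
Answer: -348604887/22378 ≈ -15578.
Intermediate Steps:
f = 56
Q(t, k) = 1/(k + t)
s(Y, d) = -8 + (112 + Y)/(-111*d + 2*Y) (s(Y, d) = -8 + (112 + Y)/(Y + (-111*d + Y)) = -8 + (112 + Y)/(Y + (Y - 111*d)) = -8 + (112 + Y)/(-111*d + 2*Y))
s(Q(-3 - 1, -14), f) - 1*15570 = (112 - 15/(-14 + (-3 - 1)) + 888*56)/(-111*56 + 2/(-14 + (-3 - 1))) - 1*15570 = (112 - 15/(-14 - 4) + 49728)/(-6216 + 2/(-14 - 4)) - 15570 = (112 - 15/(-18) + 49728)/(-6216 + 2/(-18)) - 15570 = (112 - 15*(-1/18) + 49728)/(-6216 + 2*(-1/18)) - 15570 = (112 + ⅚ + 49728)/(-6216 - ⅑) - 15570 = (299045/6)/(-55945/9) - 15570 = -9/55945*299045/6 - 15570 = -179427/22378 - 15570 = -348604887/22378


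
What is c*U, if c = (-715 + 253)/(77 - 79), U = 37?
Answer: 8547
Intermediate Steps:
c = 231 (c = -462/(-2) = -462*(-1/2) = 231)
c*U = 231*37 = 8547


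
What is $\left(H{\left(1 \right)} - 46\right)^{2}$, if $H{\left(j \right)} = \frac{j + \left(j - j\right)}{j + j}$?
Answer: $\frac{8281}{4} \approx 2070.3$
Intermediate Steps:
$H{\left(j \right)} = \frac{1}{2}$ ($H{\left(j \right)} = \frac{j + 0}{2 j} = j \frac{1}{2 j} = \frac{1}{2}$)
$\left(H{\left(1 \right)} - 46\right)^{2} = \left(\frac{1}{2} - 46\right)^{2} = \left(- \frac{91}{2}\right)^{2} = \frac{8281}{4}$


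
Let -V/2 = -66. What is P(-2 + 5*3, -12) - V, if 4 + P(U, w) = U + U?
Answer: -110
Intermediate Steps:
V = 132 (V = -2*(-66) = 132)
P(U, w) = -4 + 2*U (P(U, w) = -4 + (U + U) = -4 + 2*U)
P(-2 + 5*3, -12) - V = (-4 + 2*(-2 + 5*3)) - 1*132 = (-4 + 2*(-2 + 15)) - 132 = (-4 + 2*13) - 132 = (-4 + 26) - 132 = 22 - 132 = -110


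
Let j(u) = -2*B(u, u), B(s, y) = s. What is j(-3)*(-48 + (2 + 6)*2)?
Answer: -192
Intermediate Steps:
j(u) = -2*u
j(-3)*(-48 + (2 + 6)*2) = (-2*(-3))*(-48 + (2 + 6)*2) = 6*(-48 + 8*2) = 6*(-48 + 16) = 6*(-32) = -192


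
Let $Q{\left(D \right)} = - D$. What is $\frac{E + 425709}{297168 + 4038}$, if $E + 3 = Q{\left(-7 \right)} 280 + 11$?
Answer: $\frac{142559}{100402} \approx 1.4199$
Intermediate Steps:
$E = 1968$ ($E = -3 + \left(\left(-1\right) \left(-7\right) 280 + 11\right) = -3 + \left(7 \cdot 280 + 11\right) = -3 + \left(1960 + 11\right) = -3 + 1971 = 1968$)
$\frac{E + 425709}{297168 + 4038} = \frac{1968 + 425709}{297168 + 4038} = \frac{427677}{301206} = 427677 \cdot \frac{1}{301206} = \frac{142559}{100402}$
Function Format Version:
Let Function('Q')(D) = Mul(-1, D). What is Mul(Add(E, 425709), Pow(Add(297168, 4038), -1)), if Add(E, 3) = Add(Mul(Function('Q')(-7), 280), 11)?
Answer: Rational(142559, 100402) ≈ 1.4199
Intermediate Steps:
E = 1968 (E = Add(-3, Add(Mul(Mul(-1, -7), 280), 11)) = Add(-3, Add(Mul(7, 280), 11)) = Add(-3, Add(1960, 11)) = Add(-3, 1971) = 1968)
Mul(Add(E, 425709), Pow(Add(297168, 4038), -1)) = Mul(Add(1968, 425709), Pow(Add(297168, 4038), -1)) = Mul(427677, Pow(301206, -1)) = Mul(427677, Rational(1, 301206)) = Rational(142559, 100402)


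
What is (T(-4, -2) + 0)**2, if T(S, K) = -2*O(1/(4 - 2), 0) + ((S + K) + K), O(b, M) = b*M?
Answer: 64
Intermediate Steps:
O(b, M) = M*b
T(S, K) = S + 2*K (T(S, K) = -0/(4 - 2) + ((S + K) + K) = -0/2 + ((K + S) + K) = -0/2 + (S + 2*K) = -2*0 + (S + 2*K) = 0 + (S + 2*K) = S + 2*K)
(T(-4, -2) + 0)**2 = ((-4 + 2*(-2)) + 0)**2 = ((-4 - 4) + 0)**2 = (-8 + 0)**2 = (-8)**2 = 64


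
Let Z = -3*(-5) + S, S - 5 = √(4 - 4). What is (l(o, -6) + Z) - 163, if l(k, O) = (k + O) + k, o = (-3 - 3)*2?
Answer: -173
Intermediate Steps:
S = 5 (S = 5 + √(4 - 4) = 5 + √0 = 5 + 0 = 5)
o = -12 (o = -6*2 = -12)
l(k, O) = O + 2*k (l(k, O) = (O + k) + k = O + 2*k)
Z = 20 (Z = -3*(-5) + 5 = 15 + 5 = 20)
(l(o, -6) + Z) - 163 = ((-6 + 2*(-12)) + 20) - 163 = ((-6 - 24) + 20) - 163 = (-30 + 20) - 163 = -10 - 163 = -173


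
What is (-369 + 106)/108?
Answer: -263/108 ≈ -2.4352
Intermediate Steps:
(-369 + 106)/108 = -263*1/108 = -263/108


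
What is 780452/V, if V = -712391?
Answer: -780452/712391 ≈ -1.0955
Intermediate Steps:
780452/V = 780452/(-712391) = 780452*(-1/712391) = -780452/712391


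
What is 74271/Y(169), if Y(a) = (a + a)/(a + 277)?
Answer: 16562433/169 ≈ 98003.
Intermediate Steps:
Y(a) = 2*a/(277 + a) (Y(a) = (2*a)/(277 + a) = 2*a/(277 + a))
74271/Y(169) = 74271/((2*169/(277 + 169))) = 74271/((2*169/446)) = 74271/((2*169*(1/446))) = 74271/(169/223) = 74271*(223/169) = 16562433/169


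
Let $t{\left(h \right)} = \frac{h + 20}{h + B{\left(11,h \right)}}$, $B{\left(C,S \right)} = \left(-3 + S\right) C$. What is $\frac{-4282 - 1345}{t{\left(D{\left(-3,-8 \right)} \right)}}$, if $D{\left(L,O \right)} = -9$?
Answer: $\frac{793407}{11} \approx 72128.0$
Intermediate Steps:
$B{\left(C,S \right)} = C \left(-3 + S\right)$
$t{\left(h \right)} = \frac{20 + h}{-33 + 12 h}$ ($t{\left(h \right)} = \frac{h + 20}{h + 11 \left(-3 + h\right)} = \frac{20 + h}{h + \left(-33 + 11 h\right)} = \frac{20 + h}{-33 + 12 h}$)
$\frac{-4282 - 1345}{t{\left(D{\left(-3,-8 \right)} \right)}} = \frac{-4282 - 1345}{\frac{1}{3} \frac{1}{-11 + 4 \left(-9\right)} \left(20 - 9\right)} = - \frac{5627}{\frac{1}{3} \frac{1}{-11 - 36} \cdot 11} = - \frac{5627}{\frac{1}{3} \frac{1}{-47} \cdot 11} = - \frac{5627}{\frac{1}{3} \left(- \frac{1}{47}\right) 11} = - \frac{5627}{- \frac{11}{141}} = \left(-5627\right) \left(- \frac{141}{11}\right) = \frac{793407}{11}$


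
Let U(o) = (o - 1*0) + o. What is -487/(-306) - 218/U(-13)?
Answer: 39685/3978 ≈ 9.9761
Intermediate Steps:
U(o) = 2*o (U(o) = (o + 0) + o = o + o = 2*o)
-487/(-306) - 218/U(-13) = -487/(-306) - 218/(2*(-13)) = -487*(-1/306) - 218/(-26) = 487/306 - 218*(-1/26) = 487/306 + 109/13 = 39685/3978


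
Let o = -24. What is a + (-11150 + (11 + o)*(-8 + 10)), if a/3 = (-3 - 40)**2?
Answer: -5629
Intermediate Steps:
a = 5547 (a = 3*(-3 - 40)**2 = 3*(-43)**2 = 3*1849 = 5547)
a + (-11150 + (11 + o)*(-8 + 10)) = 5547 + (-11150 + (11 - 24)*(-8 + 10)) = 5547 + (-11150 - 13*2) = 5547 + (-11150 - 26) = 5547 - 11176 = -5629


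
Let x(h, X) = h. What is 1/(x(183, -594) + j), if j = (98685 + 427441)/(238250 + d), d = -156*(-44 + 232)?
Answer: 104461/19379426 ≈ 0.0053903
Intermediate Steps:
d = -29328 (d = -156*188 = -29328)
j = 263063/104461 (j = (98685 + 427441)/(238250 - 29328) = 526126/208922 = 526126*(1/208922) = 263063/104461 ≈ 2.5183)
1/(x(183, -594) + j) = 1/(183 + 263063/104461) = 1/(19379426/104461) = 104461/19379426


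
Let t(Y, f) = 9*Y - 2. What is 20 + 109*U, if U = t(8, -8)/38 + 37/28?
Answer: 194087/532 ≈ 364.83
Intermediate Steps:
t(Y, f) = -2 + 9*Y
U = 1683/532 (U = (-2 + 9*8)/38 + 37/28 = (-2 + 72)*(1/38) + 37*(1/28) = 70*(1/38) + 37/28 = 35/19 + 37/28 = 1683/532 ≈ 3.1635)
20 + 109*U = 20 + 109*(1683/532) = 20 + 183447/532 = 194087/532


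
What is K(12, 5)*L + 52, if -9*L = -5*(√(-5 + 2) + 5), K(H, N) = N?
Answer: 593/9 + 25*I*√3/9 ≈ 65.889 + 4.8112*I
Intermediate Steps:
L = 25/9 + 5*I*√3/9 (L = -(-5)*(√(-5 + 2) + 5)/9 = -(-5)*(√(-3) + 5)/9 = -(-5)*(I*√3 + 5)/9 = -(-5)*(5 + I*√3)/9 = -(-25 - 5*I*√3)/9 = 25/9 + 5*I*√3/9 ≈ 2.7778 + 0.96225*I)
K(12, 5)*L + 52 = 5*(25/9 + 5*I*√3/9) + 52 = (125/9 + 25*I*√3/9) + 52 = 593/9 + 25*I*√3/9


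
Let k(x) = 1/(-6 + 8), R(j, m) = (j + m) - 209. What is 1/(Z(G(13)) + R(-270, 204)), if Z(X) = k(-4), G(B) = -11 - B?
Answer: -2/549 ≈ -0.0036430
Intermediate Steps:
R(j, m) = -209 + j + m
k(x) = ½ (k(x) = 1/2 = ½)
Z(X) = ½
1/(Z(G(13)) + R(-270, 204)) = 1/(½ + (-209 - 270 + 204)) = 1/(½ - 275) = 1/(-549/2) = -2/549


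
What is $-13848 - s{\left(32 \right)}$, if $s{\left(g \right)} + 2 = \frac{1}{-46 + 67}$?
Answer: $- \frac{290767}{21} \approx -13846.0$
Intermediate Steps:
$s{\left(g \right)} = - \frac{41}{21}$ ($s{\left(g \right)} = -2 + \frac{1}{-46 + 67} = -2 + \frac{1}{21} = - \frac{41}{21}$)
$-13848 - s{\left(32 \right)} = -13848 - - \frac{41}{21} = -13848 + \frac{41}{21} = - \frac{290767}{21}$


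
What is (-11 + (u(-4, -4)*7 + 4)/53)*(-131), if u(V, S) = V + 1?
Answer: 78600/53 ≈ 1483.0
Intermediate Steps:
u(V, S) = 1 + V
(-11 + (u(-4, -4)*7 + 4)/53)*(-131) = (-11 + ((1 - 4)*7 + 4)/53)*(-131) = (-11 + (-3*7 + 4)*(1/53))*(-131) = (-11 + (-21 + 4)*(1/53))*(-131) = (-11 - 17*1/53)*(-131) = (-11 - 17/53)*(-131) = -600/53*(-131) = 78600/53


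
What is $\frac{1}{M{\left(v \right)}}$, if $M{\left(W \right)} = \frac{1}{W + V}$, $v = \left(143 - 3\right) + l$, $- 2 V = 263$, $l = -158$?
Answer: $- \frac{299}{2} \approx -149.5$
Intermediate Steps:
$V = - \frac{263}{2}$ ($V = \left(- \frac{1}{2}\right) 263 = - \frac{263}{2} \approx -131.5$)
$v = -18$ ($v = \left(143 - 3\right) - 158 = 140 - 158 = -18$)
$M{\left(W \right)} = \frac{1}{- \frac{263}{2} + W}$ ($M{\left(W \right)} = \frac{1}{W - \frac{263}{2}} = \frac{1}{- \frac{263}{2} + W}$)
$\frac{1}{M{\left(v \right)}} = \frac{1}{2 \frac{1}{-263 + 2 \left(-18\right)}} = \frac{1}{2 \frac{1}{-263 - 36}} = \frac{1}{2 \frac{1}{-299}} = \frac{1}{2 \left(- \frac{1}{299}\right)} = \frac{1}{- \frac{2}{299}} = - \frac{299}{2}$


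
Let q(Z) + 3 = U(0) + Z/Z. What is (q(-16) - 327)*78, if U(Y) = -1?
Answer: -25740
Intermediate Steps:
q(Z) = -3 (q(Z) = -3 + (-1 + Z/Z) = -3 + (-1 + 1) = -3 + 0 = -3)
(q(-16) - 327)*78 = (-3 - 327)*78 = -330*78 = -25740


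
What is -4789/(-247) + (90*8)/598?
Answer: 8999/437 ≈ 20.593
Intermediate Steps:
-4789/(-247) + (90*8)/598 = -4789*(-1/247) + 720*(1/598) = 4789/247 + 360/299 = 8999/437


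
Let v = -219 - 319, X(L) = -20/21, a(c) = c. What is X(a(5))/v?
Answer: 10/5649 ≈ 0.0017702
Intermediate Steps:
X(L) = -20/21 (X(L) = -20*1/21 = -20/21)
v = -538
X(a(5))/v = -20/21/(-538) = -20/21*(-1/538) = 10/5649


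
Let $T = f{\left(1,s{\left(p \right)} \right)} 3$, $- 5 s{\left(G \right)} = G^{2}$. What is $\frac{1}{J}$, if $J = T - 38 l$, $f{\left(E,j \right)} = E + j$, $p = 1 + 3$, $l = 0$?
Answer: $- \frac{5}{33} \approx -0.15152$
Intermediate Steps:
$p = 4$
$s{\left(G \right)} = - \frac{G^{2}}{5}$
$T = - \frac{33}{5}$ ($T = \left(1 - \frac{4^{2}}{5}\right) 3 = \left(1 - \frac{16}{5}\right) 3 = \left(- \frac{11}{5}\right) 3 = - \frac{33}{5} \approx -6.6$)
$J = - \frac{33}{5}$ ($J = - \frac{33}{5} - 0 = - \frac{33}{5} + 0 = - \frac{33}{5} \approx -6.6$)
$\frac{1}{J} = \frac{1}{- \frac{33}{5}} = - \frac{5}{33}$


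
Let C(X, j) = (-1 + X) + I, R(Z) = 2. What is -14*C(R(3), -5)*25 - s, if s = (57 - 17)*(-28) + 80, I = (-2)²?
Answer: -710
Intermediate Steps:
I = 4
s = -1040 (s = 40*(-28) + 80 = -1120 + 80 = -1040)
C(X, j) = 3 + X (C(X, j) = (-1 + X) + 4 = 3 + X)
-14*C(R(3), -5)*25 - s = -14*(3 + 2)*25 - 1*(-1040) = -14*5*25 + 1040 = -70*25 + 1040 = -1750 + 1040 = -710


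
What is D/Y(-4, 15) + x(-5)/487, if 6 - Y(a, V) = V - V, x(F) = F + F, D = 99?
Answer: 16051/974 ≈ 16.479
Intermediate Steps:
x(F) = 2*F
Y(a, V) = 6 (Y(a, V) = 6 - (V - V) = 6 - 1*0 = 6 + 0 = 6)
D/Y(-4, 15) + x(-5)/487 = 99/6 + (2*(-5))/487 = 99*(⅙) - 10*1/487 = 33/2 - 10/487 = 16051/974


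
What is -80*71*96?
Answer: -545280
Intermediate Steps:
-80*71*96 = -5680*96 = -545280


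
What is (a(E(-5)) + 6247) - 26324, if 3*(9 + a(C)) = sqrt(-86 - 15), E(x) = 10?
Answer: -20086 + I*sqrt(101)/3 ≈ -20086.0 + 3.35*I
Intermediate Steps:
a(C) = -9 + I*sqrt(101)/3 (a(C) = -9 + sqrt(-86 - 15)/3 = -9 + sqrt(-101)/3 = -9 + (I*sqrt(101))/3 = -9 + I*sqrt(101)/3)
(a(E(-5)) + 6247) - 26324 = ((-9 + I*sqrt(101)/3) + 6247) - 26324 = (6238 + I*sqrt(101)/3) - 26324 = -20086 + I*sqrt(101)/3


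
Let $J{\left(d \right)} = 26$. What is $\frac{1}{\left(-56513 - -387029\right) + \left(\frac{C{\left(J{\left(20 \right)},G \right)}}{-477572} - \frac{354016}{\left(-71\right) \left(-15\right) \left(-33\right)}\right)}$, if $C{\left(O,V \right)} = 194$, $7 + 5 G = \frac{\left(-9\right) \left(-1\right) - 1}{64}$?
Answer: $\frac{8392133970}{2773819081884031} \approx 3.0255 \cdot 10^{-6}$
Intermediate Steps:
$G = - \frac{11}{8}$ ($G = - \frac{7}{5} + \frac{\left(\left(-9\right) \left(-1\right) - 1\right) \frac{1}{64}}{5} = - \frac{7}{5} + \frac{\left(9 - 1\right) \frac{1}{64}}{5} = - \frac{7}{5} + \frac{8 \cdot \frac{1}{64}}{5} = - \frac{7}{5} + \frac{1}{5} \cdot \frac{1}{8} = - \frac{7}{5} + \frac{1}{40} = - \frac{11}{8} \approx -1.375$)
$\frac{1}{\left(-56513 - -387029\right) + \left(\frac{C{\left(J{\left(20 \right)},G \right)}}{-477572} - \frac{354016}{\left(-71\right) \left(-15\right) \left(-33\right)}\right)} = \frac{1}{\left(-56513 - -387029\right) + \left(\frac{194}{-477572} - \frac{354016}{\left(-71\right) \left(-15\right) \left(-33\right)}\right)} = \frac{1}{\left(-56513 + 387029\right) - \left(\frac{97}{238786} + \frac{354016}{1065 \left(-33\right)}\right)} = \frac{1}{330516 - \left(\frac{97}{238786} + \frac{354016}{-35145}\right)} = \frac{1}{330516 - - \frac{84530655511}{8392133970}} = \frac{1}{330516 + \left(- \frac{97}{238786} + \frac{354016}{35145}\right)} = \frac{1}{330516 + \frac{84530655511}{8392133970}} = \frac{1}{\frac{2773819081884031}{8392133970}} = \frac{8392133970}{2773819081884031}$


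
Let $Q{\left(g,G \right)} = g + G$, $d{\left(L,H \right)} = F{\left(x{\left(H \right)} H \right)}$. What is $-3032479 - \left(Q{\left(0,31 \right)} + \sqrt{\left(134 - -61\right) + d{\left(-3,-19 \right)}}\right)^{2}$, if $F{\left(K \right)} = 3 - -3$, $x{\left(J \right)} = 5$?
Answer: $-3033641 - 62 \sqrt{201} \approx -3.0345 \cdot 10^{6}$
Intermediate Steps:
$F{\left(K \right)} = 6$ ($F{\left(K \right)} = 3 + 3 = 6$)
$d{\left(L,H \right)} = 6$
$Q{\left(g,G \right)} = G + g$
$-3032479 - \left(Q{\left(0,31 \right)} + \sqrt{\left(134 - -61\right) + d{\left(-3,-19 \right)}}\right)^{2} = -3032479 - \left(\left(31 + 0\right) + \sqrt{\left(134 - -61\right) + 6}\right)^{2} = -3032479 - \left(31 + \sqrt{\left(134 + 61\right) + 6}\right)^{2} = -3032479 - \left(31 + \sqrt{195 + 6}\right)^{2} = -3032479 - \left(31 + \sqrt{201}\right)^{2}$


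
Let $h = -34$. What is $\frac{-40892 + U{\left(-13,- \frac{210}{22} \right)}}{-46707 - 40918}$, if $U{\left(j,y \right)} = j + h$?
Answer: $\frac{40939}{87625} \approx 0.46721$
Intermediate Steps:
$U{\left(j,y \right)} = -34 + j$ ($U{\left(j,y \right)} = j - 34 = -34 + j$)
$\frac{-40892 + U{\left(-13,- \frac{210}{22} \right)}}{-46707 - 40918} = \frac{-40892 - 47}{-46707 - 40918} = \frac{-40892 - 47}{-87625} = \left(-40939\right) \left(- \frac{1}{87625}\right) = \frac{40939}{87625}$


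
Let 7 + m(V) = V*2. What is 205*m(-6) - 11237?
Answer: -15132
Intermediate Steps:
m(V) = -7 + 2*V (m(V) = -7 + V*2 = -7 + 2*V)
205*m(-6) - 11237 = 205*(-7 + 2*(-6)) - 11237 = 205*(-7 - 12) - 11237 = 205*(-19) - 11237 = -3895 - 11237 = -15132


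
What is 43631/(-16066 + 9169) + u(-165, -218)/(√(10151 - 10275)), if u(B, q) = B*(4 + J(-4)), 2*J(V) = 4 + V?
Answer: -43631/6897 + 330*I*√31/31 ≈ -6.3261 + 59.27*I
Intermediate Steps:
J(V) = 2 + V/2 (J(V) = (4 + V)/2 = 2 + V/2)
u(B, q) = 4*B (u(B, q) = B*(4 + (2 + (½)*(-4))) = B*(4 + (2 - 2)) = B*(4 + 0) = B*4 = 4*B)
43631/(-16066 + 9169) + u(-165, -218)/(√(10151 - 10275)) = 43631/(-16066 + 9169) + (4*(-165))/(√(10151 - 10275)) = 43631/(-6897) - 660*(-I*√31/62) = 43631*(-1/6897) - 660*(-I*√31/62) = -43631/6897 - (-330)*I*√31/31 = -43631/6897 + 330*I*√31/31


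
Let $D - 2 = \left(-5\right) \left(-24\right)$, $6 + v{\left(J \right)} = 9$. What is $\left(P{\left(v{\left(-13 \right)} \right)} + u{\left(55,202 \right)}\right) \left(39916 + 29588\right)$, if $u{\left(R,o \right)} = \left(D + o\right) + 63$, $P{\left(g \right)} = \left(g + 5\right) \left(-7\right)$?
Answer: $23005824$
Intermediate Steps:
$v{\left(J \right)} = 3$ ($v{\left(J \right)} = -6 + 9 = 3$)
$D = 122$ ($D = 2 - -120 = 2 + 120 = 122$)
$P{\left(g \right)} = -35 - 7 g$ ($P{\left(g \right)} = \left(5 + g\right) \left(-7\right) = -35 - 7 g$)
$u{\left(R,o \right)} = 185 + o$ ($u{\left(R,o \right)} = \left(122 + o\right) + 63 = 185 + o$)
$\left(P{\left(v{\left(-13 \right)} \right)} + u{\left(55,202 \right)}\right) \left(39916 + 29588\right) = \left(\left(-35 - 21\right) + \left(185 + 202\right)\right) \left(39916 + 29588\right) = \left(\left(-35 - 21\right) + 387\right) 69504 = \left(-56 + 387\right) 69504 = 331 \cdot 69504 = 23005824$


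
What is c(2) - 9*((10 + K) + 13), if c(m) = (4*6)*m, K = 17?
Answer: -312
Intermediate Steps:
c(m) = 24*m
c(2) - 9*((10 + K) + 13) = 24*2 - 9*((10 + 17) + 13) = 48 - 9*(27 + 13) = 48 - 9*40 = 48 - 360 = -312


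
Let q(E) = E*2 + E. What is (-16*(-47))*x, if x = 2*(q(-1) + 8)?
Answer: 7520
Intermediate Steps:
q(E) = 3*E (q(E) = 2*E + E = 3*E)
x = 10 (x = 2*(3*(-1) + 8) = 2*(-3 + 8) = 2*5 = 10)
(-16*(-47))*x = -16*(-47)*10 = 752*10 = 7520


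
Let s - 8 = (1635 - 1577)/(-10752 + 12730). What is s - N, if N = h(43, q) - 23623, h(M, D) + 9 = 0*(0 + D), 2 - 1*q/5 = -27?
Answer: 23379989/989 ≈ 23640.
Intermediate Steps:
q = 145 (q = 10 - 5*(-27) = 10 + 135 = 145)
h(M, D) = -9 (h(M, D) = -9 + 0*(0 + D) = -9 + 0*D = -9 + 0 = -9)
N = -23632 (N = -9 - 23623 = -23632)
s = 7941/989 (s = 8 + (1635 - 1577)/(-10752 + 12730) = 8 + 58/1978 = 8 + 58*(1/1978) = 8 + 29/989 = 7941/989 ≈ 8.0293)
s - N = 7941/989 - 1*(-23632) = 7941/989 + 23632 = 23379989/989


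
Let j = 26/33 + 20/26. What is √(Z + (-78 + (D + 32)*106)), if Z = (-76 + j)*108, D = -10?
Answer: I*√118314482/143 ≈ 76.065*I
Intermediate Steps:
j = 668/429 (j = 26*(1/33) + 20*(1/26) = 26/33 + 10/13 = 668/429 ≈ 1.5571)
Z = -1149696/143 (Z = (-76 + 668/429)*108 = -31936/429*108 = -1149696/143 ≈ -8039.8)
√(Z + (-78 + (D + 32)*106)) = √(-1149696/143 + (-78 + (-10 + 32)*106)) = √(-1149696/143 + (-78 + 22*106)) = √(-1149696/143 + (-78 + 2332)) = √(-1149696/143 + 2254) = √(-827374/143) = I*√118314482/143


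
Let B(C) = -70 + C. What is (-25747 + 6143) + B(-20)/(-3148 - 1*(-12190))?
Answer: -29543243/1507 ≈ -19604.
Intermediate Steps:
(-25747 + 6143) + B(-20)/(-3148 - 1*(-12190)) = (-25747 + 6143) + (-70 - 20)/(-3148 - 1*(-12190)) = -19604 - 90/(-3148 + 12190) = -19604 - 90/9042 = -19604 - 90*1/9042 = -19604 - 15/1507 = -29543243/1507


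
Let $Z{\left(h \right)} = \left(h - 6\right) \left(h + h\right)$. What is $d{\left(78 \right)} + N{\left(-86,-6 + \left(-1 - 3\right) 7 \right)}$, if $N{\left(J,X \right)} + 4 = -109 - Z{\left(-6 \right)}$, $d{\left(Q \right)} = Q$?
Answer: $-179$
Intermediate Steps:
$Z{\left(h \right)} = 2 h \left(-6 + h\right)$ ($Z{\left(h \right)} = \left(-6 + h\right) 2 h = 2 h \left(-6 + h\right)$)
$N{\left(J,X \right)} = -257$ ($N{\left(J,X \right)} = -4 - \left(109 + 2 \left(-6\right) \left(-6 - 6\right)\right) = -4 - \left(109 + 2 \left(-6\right) \left(-12\right)\right) = -4 - 253 = -257$)
$d{\left(78 \right)} + N{\left(-86,-6 + \left(-1 - 3\right) 7 \right)} = 78 - 257 = -179$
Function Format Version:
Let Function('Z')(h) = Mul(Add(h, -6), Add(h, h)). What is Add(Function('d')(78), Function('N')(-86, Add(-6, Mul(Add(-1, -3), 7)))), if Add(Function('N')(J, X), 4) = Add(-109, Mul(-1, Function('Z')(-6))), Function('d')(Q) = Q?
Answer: -179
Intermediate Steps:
Function('Z')(h) = Mul(2, h, Add(-6, h)) (Function('Z')(h) = Mul(Add(-6, h), Mul(2, h)) = Mul(2, h, Add(-6, h)))
Function('N')(J, X) = -257 (Function('N')(J, X) = Add(-4, Add(-109, Mul(-1, Mul(2, -6, Add(-6, -6))))) = Add(-4, Add(-109, Mul(-1, Mul(2, -6, -12)))) = Add(-4, Add(-109, Mul(-1, 144))) = Add(-4, Add(-109, -144)) = Add(-4, -253) = -257)
Add(Function('d')(78), Function('N')(-86, Add(-6, Mul(Add(-1, -3), 7)))) = Add(78, -257) = -179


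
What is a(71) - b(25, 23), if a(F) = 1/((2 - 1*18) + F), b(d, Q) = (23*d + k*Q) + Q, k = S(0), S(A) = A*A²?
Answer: -32889/55 ≈ -597.98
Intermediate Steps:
S(A) = A³
k = 0 (k = 0³ = 0)
b(d, Q) = Q + 23*d (b(d, Q) = (23*d + 0*Q) + Q = (23*d + 0) + Q = 23*d + Q = Q + 23*d)
a(F) = 1/(-16 + F) (a(F) = 1/((2 - 18) + F) = 1/(-16 + F))
a(71) - b(25, 23) = 1/(-16 + 71) - (23 + 23*25) = 1/55 - (23 + 575) = 1/55 - 1*598 = 1/55 - 598 = -32889/55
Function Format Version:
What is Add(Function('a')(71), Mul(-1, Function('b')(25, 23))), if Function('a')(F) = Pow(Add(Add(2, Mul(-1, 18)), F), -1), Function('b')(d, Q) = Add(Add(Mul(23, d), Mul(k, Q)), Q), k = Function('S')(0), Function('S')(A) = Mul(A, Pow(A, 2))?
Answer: Rational(-32889, 55) ≈ -597.98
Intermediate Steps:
Function('S')(A) = Pow(A, 3)
k = 0 (k = Pow(0, 3) = 0)
Function('b')(d, Q) = Add(Q, Mul(23, d)) (Function('b')(d, Q) = Add(Add(Mul(23, d), Mul(0, Q)), Q) = Add(Add(Mul(23, d), 0), Q) = Add(Mul(23, d), Q) = Add(Q, Mul(23, d)))
Function('a')(F) = Pow(Add(-16, F), -1) (Function('a')(F) = Pow(Add(Add(2, -18), F), -1) = Pow(Add(-16, F), -1))
Add(Function('a')(71), Mul(-1, Function('b')(25, 23))) = Add(Pow(Add(-16, 71), -1), Mul(-1, Add(23, Mul(23, 25)))) = Add(Pow(55, -1), Mul(-1, Add(23, 575))) = Add(Rational(1, 55), Mul(-1, 598)) = Add(Rational(1, 55), -598) = Rational(-32889, 55)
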